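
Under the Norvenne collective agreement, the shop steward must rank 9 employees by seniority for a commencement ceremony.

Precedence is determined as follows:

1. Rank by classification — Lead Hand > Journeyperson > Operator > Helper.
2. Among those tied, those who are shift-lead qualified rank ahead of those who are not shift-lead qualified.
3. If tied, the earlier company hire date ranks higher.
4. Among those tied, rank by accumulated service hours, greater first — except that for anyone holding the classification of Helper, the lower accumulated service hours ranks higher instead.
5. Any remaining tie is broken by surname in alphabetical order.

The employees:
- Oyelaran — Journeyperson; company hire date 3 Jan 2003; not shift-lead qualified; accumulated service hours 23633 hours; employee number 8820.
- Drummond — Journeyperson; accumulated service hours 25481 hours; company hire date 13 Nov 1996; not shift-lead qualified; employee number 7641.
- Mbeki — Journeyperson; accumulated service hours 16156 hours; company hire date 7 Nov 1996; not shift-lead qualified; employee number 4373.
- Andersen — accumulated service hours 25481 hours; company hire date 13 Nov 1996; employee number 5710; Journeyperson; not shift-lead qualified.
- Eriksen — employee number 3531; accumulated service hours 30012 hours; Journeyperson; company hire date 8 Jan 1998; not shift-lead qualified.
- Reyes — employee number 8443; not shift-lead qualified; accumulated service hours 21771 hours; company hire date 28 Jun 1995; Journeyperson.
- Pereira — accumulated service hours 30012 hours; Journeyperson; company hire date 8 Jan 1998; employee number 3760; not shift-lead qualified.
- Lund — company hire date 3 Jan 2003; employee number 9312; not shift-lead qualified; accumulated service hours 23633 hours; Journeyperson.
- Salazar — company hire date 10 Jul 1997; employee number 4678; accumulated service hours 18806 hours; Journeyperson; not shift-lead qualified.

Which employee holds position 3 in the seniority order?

By classification: Reyes, Mbeki, Andersen, Drummond, Salazar, Eriksen, Pereira, Lund and Oyelaran (Journeyperson).
Reyes, Mbeki, Andersen, Drummond, Salazar, Eriksen, Pereira, Lund and Oyelaran are each not shift-lead qualified, so the next rule applies.
Among Reyes, Mbeki, Andersen, Drummond, Salazar, Eriksen, Pereira, Lund and Oyelaran, by company hire date (earlier first): Reyes (28 Jun 1995) before Mbeki (7 Nov 1996) before Andersen and Drummond (13 Nov 1996) before Salazar (10 Jul 1997) before Eriksen and Pereira (8 Jan 1998) before Lund and Oyelaran (3 Jan 2003).
Andersen and Drummond both have accumulated service hours 25481 hours, so the next rule applies.
Among Andersen and Drummond, alphabetically by surname: Andersen before Drummond.
Eriksen and Pereira both have accumulated service hours 30012 hours, so the next rule applies.
Among Eriksen and Pereira, alphabetically by surname: Eriksen before Pereira.
Lund and Oyelaran both have accumulated service hours 23633 hours, so the next rule applies.
Among Lund and Oyelaran, alphabetically by surname: Lund before Oyelaran.
Order: Reyes, Mbeki, Andersen, Drummond, Salazar, Eriksen, Pereira, Lund, Oyelaran.

Andersen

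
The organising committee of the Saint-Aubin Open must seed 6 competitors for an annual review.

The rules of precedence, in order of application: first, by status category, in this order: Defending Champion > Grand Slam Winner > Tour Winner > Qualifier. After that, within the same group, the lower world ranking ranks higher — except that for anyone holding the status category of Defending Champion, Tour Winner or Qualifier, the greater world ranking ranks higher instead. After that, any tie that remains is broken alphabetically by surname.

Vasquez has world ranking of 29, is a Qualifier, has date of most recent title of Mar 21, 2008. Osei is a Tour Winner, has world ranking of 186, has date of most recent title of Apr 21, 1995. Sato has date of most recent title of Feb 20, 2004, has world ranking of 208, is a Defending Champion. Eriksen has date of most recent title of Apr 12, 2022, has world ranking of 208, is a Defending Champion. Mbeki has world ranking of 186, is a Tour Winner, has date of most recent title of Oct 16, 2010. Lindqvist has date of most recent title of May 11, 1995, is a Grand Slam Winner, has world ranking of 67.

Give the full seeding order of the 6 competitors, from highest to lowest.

By status category: Eriksen and Sato (Defending Champion); then Lindqvist (Grand Slam Winner); then Mbeki and Osei (Tour Winner); then Vasquez (Qualifier).
Eriksen and Sato both have world ranking 208, so the next rule applies.
Among Eriksen and Sato, alphabetically by surname: Eriksen before Sato.
Mbeki and Osei both have world ranking 186, so the next rule applies.
Among Mbeki and Osei, alphabetically by surname: Mbeki before Osei.
Full order: Eriksen, Sato, Lindqvist, Mbeki, Osei, Vasquez.

Eriksen, Sato, Lindqvist, Mbeki, Osei, Vasquez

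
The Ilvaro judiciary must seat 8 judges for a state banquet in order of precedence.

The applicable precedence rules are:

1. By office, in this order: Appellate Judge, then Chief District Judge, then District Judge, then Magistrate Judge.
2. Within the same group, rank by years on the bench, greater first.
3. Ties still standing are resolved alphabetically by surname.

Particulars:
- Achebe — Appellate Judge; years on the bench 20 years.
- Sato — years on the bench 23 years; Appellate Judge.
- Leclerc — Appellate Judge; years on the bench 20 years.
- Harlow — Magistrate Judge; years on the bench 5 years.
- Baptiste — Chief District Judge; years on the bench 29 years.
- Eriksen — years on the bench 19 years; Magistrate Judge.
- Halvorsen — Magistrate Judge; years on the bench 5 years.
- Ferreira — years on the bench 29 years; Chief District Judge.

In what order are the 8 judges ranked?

Sato, Achebe, Leclerc, Baptiste, Ferreira, Eriksen, Halvorsen, Harlow

By office: Sato, Achebe and Leclerc (Appellate Judge); then Baptiste and Ferreira (Chief District Judge); then Eriksen, Halvorsen and Harlow (Magistrate Judge).
Among Sato, Achebe and Leclerc, by years on the bench (higher first): Sato (23 years) before Achebe and Leclerc (20 years).
Among Achebe and Leclerc, alphabetically by surname: Achebe before Leclerc.
Baptiste and Ferreira both have years on the bench 29 years, so the next rule applies.
Among Baptiste and Ferreira, alphabetically by surname: Baptiste before Ferreira.
Among Eriksen, Halvorsen and Harlow, by years on the bench (higher first): Eriksen (19 years) before Halvorsen and Harlow (5 years).
Among Halvorsen and Harlow, alphabetically by surname: Halvorsen before Harlow.
Full order: Sato, Achebe, Leclerc, Baptiste, Ferreira, Eriksen, Halvorsen, Harlow.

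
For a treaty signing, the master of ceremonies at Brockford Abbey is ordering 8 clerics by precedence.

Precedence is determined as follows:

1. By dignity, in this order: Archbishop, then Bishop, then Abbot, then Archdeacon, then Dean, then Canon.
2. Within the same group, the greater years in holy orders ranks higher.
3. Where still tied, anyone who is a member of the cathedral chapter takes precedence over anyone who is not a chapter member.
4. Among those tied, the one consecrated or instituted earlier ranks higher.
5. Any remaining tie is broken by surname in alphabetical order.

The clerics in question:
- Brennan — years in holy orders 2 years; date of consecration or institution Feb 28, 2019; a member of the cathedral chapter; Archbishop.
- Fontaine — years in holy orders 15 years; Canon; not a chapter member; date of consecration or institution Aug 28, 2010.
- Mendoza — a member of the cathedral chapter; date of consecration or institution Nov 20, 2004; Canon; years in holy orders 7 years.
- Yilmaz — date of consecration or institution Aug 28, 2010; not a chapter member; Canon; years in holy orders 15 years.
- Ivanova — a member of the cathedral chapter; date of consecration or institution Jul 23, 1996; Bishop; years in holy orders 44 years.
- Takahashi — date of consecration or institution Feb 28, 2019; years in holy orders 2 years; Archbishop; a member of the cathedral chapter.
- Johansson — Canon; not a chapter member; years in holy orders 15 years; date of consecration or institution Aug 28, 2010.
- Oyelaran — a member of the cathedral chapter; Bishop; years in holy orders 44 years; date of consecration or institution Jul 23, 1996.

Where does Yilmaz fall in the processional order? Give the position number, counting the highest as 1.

7

By dignity: Brennan and Takahashi (Archbishop); then Ivanova and Oyelaran (Bishop); then Fontaine, Johansson, Yilmaz and Mendoza (Canon).
Brennan and Takahashi both have years in holy orders 2 years, so the next rule applies.
Brennan and Takahashi are each a member of the cathedral chapter, so the next rule applies.
Brennan and Takahashi both have date of consecration or institution Feb 28, 2019, so the next rule applies.
Among Brennan and Takahashi, alphabetically by surname: Brennan before Takahashi.
Ivanova and Oyelaran both have years in holy orders 44 years, so the next rule applies.
Ivanova and Oyelaran are each a member of the cathedral chapter, so the next rule applies.
Ivanova and Oyelaran both have date of consecration or institution Jul 23, 1996, so the next rule applies.
Among Ivanova and Oyelaran, alphabetically by surname: Ivanova before Oyelaran.
Among Fontaine, Johansson, Yilmaz and Mendoza, by years in holy orders (higher first): Fontaine, Johansson and Yilmaz (15 years) before Mendoza (7 years).
Fontaine, Johansson and Yilmaz are each not a chapter member, so the next rule applies.
Fontaine, Johansson and Yilmaz all have date of consecration or institution Aug 28, 2010, so the next rule applies.
Among Fontaine, Johansson and Yilmaz, alphabetically by surname: Fontaine before Johansson before Yilmaz.
Order: Brennan, Takahashi, Ivanova, Oyelaran, Fontaine, Johansson, Yilmaz, Mendoza. So position 7.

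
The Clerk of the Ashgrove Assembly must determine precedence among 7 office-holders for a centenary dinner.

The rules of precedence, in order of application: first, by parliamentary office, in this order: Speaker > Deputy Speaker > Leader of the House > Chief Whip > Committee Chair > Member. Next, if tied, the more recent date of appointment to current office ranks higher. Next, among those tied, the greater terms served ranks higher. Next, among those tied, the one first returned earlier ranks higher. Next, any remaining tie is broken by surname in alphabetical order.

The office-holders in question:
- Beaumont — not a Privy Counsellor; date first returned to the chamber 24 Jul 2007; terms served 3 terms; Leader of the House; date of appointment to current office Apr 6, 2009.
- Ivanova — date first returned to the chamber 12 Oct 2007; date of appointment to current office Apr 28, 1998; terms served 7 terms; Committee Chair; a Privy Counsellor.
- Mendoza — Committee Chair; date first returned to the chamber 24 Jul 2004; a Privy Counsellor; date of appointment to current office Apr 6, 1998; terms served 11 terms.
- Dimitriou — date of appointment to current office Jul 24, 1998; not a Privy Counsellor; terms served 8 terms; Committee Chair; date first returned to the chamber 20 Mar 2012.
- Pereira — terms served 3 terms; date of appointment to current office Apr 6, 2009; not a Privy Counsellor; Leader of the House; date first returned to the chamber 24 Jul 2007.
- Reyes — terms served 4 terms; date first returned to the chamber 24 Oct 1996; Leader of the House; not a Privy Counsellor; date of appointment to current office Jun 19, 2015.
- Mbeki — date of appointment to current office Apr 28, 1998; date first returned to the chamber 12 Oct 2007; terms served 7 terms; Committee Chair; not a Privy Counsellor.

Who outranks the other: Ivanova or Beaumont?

Beaumont

By parliamentary office: Reyes, Beaumont and Pereira (Leader of the House); then Dimitriou, Ivanova, Mbeki and Mendoza (Committee Chair).
Among Reyes, Beaumont and Pereira, by date of appointment to current office (later first): Reyes (Jun 19, 2015) before Beaumont and Pereira (Apr 6, 2009).
Beaumont and Pereira both have terms served 3 terms, so the next rule applies.
Beaumont and Pereira both have date first returned to the chamber 24 Jul 2007, so the next rule applies.
Among Beaumont and Pereira, alphabetically by surname: Beaumont before Pereira.
Among Dimitriou, Ivanova, Mbeki and Mendoza, by date of appointment to current office (later first): Dimitriou (Jul 24, 1998) before Ivanova and Mbeki (Apr 28, 1998) before Mendoza (Apr 6, 1998).
Ivanova and Mbeki both have terms served 7 terms, so the next rule applies.
Ivanova and Mbeki both have date first returned to the chamber 12 Oct 2007, so the next rule applies.
Among Ivanova and Mbeki, alphabetically by surname: Ivanova before Mbeki.
So Beaumont takes precedence.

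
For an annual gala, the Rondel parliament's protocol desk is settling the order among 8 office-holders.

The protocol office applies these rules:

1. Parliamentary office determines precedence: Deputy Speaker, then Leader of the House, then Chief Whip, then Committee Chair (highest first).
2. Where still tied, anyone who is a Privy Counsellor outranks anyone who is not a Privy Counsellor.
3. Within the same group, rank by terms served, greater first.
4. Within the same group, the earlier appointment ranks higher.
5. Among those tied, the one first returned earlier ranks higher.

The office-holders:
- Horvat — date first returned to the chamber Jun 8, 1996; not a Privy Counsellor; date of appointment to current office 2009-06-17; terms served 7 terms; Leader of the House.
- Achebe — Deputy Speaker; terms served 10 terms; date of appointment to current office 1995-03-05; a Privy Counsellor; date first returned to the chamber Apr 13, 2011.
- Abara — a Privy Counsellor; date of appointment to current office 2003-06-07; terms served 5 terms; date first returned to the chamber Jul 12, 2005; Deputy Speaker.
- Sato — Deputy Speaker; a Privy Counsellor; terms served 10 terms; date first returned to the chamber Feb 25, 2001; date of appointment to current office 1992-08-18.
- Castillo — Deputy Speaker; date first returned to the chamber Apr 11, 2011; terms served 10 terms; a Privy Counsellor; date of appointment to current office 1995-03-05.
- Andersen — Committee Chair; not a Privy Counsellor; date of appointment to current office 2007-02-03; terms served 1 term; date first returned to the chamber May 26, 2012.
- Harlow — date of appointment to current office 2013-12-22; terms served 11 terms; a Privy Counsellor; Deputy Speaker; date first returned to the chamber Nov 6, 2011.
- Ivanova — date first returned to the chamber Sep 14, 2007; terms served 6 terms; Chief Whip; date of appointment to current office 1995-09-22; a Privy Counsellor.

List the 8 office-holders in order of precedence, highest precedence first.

By parliamentary office: Harlow, Sato, Castillo, Achebe and Abara (Deputy Speaker); then Horvat (Leader of the House); then Ivanova (Chief Whip); then Andersen (Committee Chair).
Harlow, Sato, Castillo, Achebe and Abara are each a Privy Counsellor, so the next rule applies.
Among Harlow, Sato, Castillo, Achebe and Abara, by terms served (higher first): Harlow (11 terms) before Sato, Castillo and Achebe (10 terms) before Abara (5 terms).
Among Sato, Castillo and Achebe, by date of appointment to current office (earlier first): Sato (1992-08-18) before Castillo and Achebe (1995-03-05).
Among Castillo and Achebe, by date first returned to the chamber (earlier first): Castillo (Apr 11, 2011) before Achebe (Apr 13, 2011).
Full order: Harlow, Sato, Castillo, Achebe, Abara, Horvat, Ivanova, Andersen.

Harlow, Sato, Castillo, Achebe, Abara, Horvat, Ivanova, Andersen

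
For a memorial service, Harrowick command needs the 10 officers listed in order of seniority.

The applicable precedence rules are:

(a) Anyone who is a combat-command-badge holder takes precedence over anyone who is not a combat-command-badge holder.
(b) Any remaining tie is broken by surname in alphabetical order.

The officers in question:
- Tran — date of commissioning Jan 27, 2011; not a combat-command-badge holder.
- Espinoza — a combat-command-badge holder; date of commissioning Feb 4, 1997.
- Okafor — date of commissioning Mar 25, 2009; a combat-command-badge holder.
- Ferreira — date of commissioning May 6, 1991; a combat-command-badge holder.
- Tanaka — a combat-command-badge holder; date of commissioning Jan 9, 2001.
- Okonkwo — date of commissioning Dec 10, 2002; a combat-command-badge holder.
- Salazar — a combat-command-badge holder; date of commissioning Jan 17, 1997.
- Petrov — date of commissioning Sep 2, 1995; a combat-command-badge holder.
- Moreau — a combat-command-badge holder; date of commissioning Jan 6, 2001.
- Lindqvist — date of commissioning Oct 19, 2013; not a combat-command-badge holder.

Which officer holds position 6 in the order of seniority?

By the first rule: Espinoza, Ferreira, Moreau, Okafor, Okonkwo, Petrov, Salazar and Tanaka (each a combat-command-badge holder); then Lindqvist and Tran (both not a combat-command-badge holder).
Among Espinoza, Ferreira, Moreau, Okafor, Okonkwo, Petrov, Salazar and Tanaka, alphabetically by surname: Espinoza before Ferreira before Moreau before Okafor before Okonkwo before Petrov before Salazar before Tanaka.
Among Lindqvist and Tran, alphabetically by surname: Lindqvist before Tran.
Order: Espinoza, Ferreira, Moreau, Okafor, Okonkwo, Petrov, Salazar, Tanaka, Lindqvist, Tran.

Petrov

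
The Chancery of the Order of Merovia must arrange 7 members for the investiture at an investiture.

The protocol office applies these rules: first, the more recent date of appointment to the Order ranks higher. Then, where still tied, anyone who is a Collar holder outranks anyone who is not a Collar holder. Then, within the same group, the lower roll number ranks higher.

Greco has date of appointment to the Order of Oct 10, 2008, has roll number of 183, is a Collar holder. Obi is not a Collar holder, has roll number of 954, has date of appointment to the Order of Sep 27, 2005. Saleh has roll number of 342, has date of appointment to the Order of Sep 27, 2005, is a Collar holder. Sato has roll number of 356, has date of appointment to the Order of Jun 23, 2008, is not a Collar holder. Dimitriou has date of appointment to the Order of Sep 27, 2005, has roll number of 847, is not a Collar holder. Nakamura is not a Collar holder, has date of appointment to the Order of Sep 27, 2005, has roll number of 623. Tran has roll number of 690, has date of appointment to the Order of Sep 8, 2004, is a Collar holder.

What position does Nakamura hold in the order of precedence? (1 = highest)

By date of appointment to the Order (later first): Greco (Oct 10, 2008); then Sato (Jun 23, 2008); then Saleh, Nakamura, Dimitriou and Obi (each Sep 27, 2005); then Tran (Sep 8, 2004).
Among Saleh, Nakamura, Dimitriou and Obi, a Collar holder before not a Collar holder: Saleh (a Collar holder) before Nakamura, Dimitriou and Obi (not a Collar holder).
Among Nakamura, Dimitriou and Obi, by roll number (lower first): Nakamura (623) before Dimitriou (847) before Obi (954).
Order: Greco, Sato, Saleh, Nakamura, Dimitriou, Obi, Tran. So position 4.

4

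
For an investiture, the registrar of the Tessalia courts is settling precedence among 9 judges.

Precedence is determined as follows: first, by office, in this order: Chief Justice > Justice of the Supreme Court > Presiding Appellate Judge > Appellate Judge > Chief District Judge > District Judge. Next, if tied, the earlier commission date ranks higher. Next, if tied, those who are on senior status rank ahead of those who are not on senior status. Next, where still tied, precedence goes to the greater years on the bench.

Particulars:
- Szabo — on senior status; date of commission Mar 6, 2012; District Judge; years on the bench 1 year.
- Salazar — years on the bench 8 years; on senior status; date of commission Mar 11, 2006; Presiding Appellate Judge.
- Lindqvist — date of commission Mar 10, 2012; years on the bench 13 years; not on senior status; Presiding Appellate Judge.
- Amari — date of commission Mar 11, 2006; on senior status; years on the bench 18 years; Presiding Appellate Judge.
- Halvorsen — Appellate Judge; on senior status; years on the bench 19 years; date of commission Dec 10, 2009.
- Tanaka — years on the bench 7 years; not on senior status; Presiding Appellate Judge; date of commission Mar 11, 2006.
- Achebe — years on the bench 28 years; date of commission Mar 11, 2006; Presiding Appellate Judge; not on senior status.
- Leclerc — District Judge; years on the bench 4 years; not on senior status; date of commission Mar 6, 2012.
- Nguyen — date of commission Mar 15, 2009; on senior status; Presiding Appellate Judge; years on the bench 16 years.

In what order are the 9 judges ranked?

Amari, Salazar, Achebe, Tanaka, Nguyen, Lindqvist, Halvorsen, Szabo, Leclerc

By office: Amari, Salazar, Achebe, Tanaka, Nguyen and Lindqvist (Presiding Appellate Judge); then Halvorsen (Appellate Judge); then Szabo and Leclerc (District Judge).
Among Amari, Salazar, Achebe, Tanaka, Nguyen and Lindqvist, by date of commission (earlier first): Amari, Salazar, Achebe and Tanaka (Mar 11, 2006) before Nguyen (Mar 15, 2009) before Lindqvist (Mar 10, 2012).
Among Amari, Salazar, Achebe and Tanaka, on senior status before not on senior status: Amari and Salazar (on senior status) before Achebe and Tanaka (not on senior status).
Among Amari and Salazar, by years on the bench (higher first): Amari (18 years) before Salazar (8 years).
Among Achebe and Tanaka, by years on the bench (higher first): Achebe (28 years) before Tanaka (7 years).
Szabo and Leclerc both have date of commission Mar 6, 2012, so the next rule applies.
Among Szabo and Leclerc, on senior status before not on senior status: Szabo (on senior status) before Leclerc (not on senior status).
Full order: Amari, Salazar, Achebe, Tanaka, Nguyen, Lindqvist, Halvorsen, Szabo, Leclerc.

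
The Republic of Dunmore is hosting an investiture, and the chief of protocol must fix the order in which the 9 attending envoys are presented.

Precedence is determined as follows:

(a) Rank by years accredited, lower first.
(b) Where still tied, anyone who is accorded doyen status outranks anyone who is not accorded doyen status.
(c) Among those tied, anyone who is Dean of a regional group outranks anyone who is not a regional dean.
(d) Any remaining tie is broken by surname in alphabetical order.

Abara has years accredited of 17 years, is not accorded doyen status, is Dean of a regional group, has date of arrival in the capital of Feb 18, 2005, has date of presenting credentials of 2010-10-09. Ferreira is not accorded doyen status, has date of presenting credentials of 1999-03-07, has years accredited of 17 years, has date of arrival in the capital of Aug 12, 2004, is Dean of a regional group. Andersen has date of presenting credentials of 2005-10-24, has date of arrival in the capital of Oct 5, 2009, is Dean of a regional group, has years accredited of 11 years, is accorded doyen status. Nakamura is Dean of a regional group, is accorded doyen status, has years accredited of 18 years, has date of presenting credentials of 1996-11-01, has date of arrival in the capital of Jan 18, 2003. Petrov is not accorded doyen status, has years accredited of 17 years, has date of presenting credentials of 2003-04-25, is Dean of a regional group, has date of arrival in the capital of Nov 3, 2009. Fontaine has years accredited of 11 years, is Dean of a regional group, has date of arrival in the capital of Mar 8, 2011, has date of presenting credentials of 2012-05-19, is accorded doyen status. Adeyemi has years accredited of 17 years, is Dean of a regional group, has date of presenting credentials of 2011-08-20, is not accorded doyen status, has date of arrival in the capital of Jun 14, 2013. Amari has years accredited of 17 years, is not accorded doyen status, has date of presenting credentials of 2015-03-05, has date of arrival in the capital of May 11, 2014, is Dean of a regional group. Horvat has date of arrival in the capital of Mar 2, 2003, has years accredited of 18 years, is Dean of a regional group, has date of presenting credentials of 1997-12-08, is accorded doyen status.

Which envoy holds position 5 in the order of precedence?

By years accredited (lower first): Andersen and Fontaine (both 11 years); then Abara, Adeyemi, Amari, Ferreira and Petrov (each 17 years); then Horvat and Nakamura (both 18 years).
Andersen and Fontaine are each accorded doyen status, so the next rule applies.
Andersen and Fontaine are each Dean of a regional group, so the next rule applies.
Among Andersen and Fontaine, alphabetically by surname: Andersen before Fontaine.
Abara, Adeyemi, Amari, Ferreira and Petrov are each not accorded doyen status, so the next rule applies.
Abara, Adeyemi, Amari, Ferreira and Petrov are each Dean of a regional group, so the next rule applies.
Among Abara, Adeyemi, Amari, Ferreira and Petrov, alphabetically by surname: Abara before Adeyemi before Amari before Ferreira before Petrov.
Horvat and Nakamura are each accorded doyen status, so the next rule applies.
Horvat and Nakamura are each Dean of a regional group, so the next rule applies.
Among Horvat and Nakamura, alphabetically by surname: Horvat before Nakamura.
Order: Andersen, Fontaine, Abara, Adeyemi, Amari, Ferreira, Petrov, Horvat, Nakamura.

Amari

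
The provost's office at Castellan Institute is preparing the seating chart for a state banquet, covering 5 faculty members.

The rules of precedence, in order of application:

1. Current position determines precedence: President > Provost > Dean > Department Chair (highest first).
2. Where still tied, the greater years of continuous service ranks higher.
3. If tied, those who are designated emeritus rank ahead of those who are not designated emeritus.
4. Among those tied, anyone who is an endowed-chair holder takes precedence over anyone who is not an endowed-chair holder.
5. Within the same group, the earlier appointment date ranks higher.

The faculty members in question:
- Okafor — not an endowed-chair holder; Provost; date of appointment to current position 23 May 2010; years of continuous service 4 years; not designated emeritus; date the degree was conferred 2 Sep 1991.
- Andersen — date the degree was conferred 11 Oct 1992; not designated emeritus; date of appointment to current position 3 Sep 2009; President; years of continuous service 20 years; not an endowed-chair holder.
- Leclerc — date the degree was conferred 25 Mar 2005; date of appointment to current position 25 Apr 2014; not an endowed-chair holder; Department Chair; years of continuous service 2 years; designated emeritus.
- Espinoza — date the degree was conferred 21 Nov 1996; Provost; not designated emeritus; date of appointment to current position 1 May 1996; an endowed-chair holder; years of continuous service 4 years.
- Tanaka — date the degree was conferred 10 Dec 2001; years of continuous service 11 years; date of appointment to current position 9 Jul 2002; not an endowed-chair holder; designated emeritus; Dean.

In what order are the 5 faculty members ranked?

By current position: Andersen (President); then Espinoza and Okafor (Provost); then Tanaka (Dean); then Leclerc (Department Chair).
Espinoza and Okafor both have years of continuous service 4 years, so the next rule applies.
Espinoza and Okafor are each not designated emeritus, so the next rule applies.
Among Espinoza and Okafor, an endowed-chair holder before not an endowed-chair holder: Espinoza (an endowed-chair holder) before Okafor (not an endowed-chair holder).
Full order: Andersen, Espinoza, Okafor, Tanaka, Leclerc.

Andersen, Espinoza, Okafor, Tanaka, Leclerc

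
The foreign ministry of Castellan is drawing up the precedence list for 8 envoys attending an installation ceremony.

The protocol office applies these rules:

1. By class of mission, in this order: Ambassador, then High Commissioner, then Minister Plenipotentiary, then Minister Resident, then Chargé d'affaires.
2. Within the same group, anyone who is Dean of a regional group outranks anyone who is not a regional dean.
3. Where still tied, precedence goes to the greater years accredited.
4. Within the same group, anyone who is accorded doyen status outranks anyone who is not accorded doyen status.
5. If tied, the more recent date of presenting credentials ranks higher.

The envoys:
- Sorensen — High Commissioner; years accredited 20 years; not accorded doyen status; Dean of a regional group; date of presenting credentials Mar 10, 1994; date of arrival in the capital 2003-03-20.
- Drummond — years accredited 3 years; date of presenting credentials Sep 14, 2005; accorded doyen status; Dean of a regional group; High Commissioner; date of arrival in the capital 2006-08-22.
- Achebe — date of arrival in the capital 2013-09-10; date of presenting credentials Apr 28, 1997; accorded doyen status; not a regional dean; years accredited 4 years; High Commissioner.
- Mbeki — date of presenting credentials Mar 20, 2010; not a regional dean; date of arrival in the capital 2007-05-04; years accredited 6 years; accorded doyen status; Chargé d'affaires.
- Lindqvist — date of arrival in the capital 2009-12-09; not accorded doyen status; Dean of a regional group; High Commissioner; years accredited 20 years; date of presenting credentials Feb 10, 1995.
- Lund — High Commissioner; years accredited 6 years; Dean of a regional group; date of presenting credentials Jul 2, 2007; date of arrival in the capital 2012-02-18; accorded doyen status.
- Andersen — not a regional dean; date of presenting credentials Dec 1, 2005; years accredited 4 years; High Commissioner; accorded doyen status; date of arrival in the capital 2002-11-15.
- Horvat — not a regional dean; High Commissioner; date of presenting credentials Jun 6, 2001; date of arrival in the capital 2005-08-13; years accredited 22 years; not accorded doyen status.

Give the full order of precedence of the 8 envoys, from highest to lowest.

Lindqvist, Sorensen, Lund, Drummond, Horvat, Andersen, Achebe, Mbeki

By class of mission: Lindqvist, Sorensen, Lund, Drummond, Horvat, Andersen and Achebe (High Commissioner); then Mbeki (Chargé d'affaires).
Among Lindqvist, Sorensen, Lund, Drummond, Horvat, Andersen and Achebe, Dean of a regional group before not a regional dean: Lindqvist, Sorensen, Lund and Drummond (Dean of a regional group) before Horvat, Andersen and Achebe (not a regional dean).
Among Lindqvist, Sorensen, Lund and Drummond, by years accredited (higher first): Lindqvist and Sorensen (20 years) before Lund (6 years) before Drummond (3 years).
Lindqvist and Sorensen are each not accorded doyen status, so the next rule applies.
Among Lindqvist and Sorensen, by date of presenting credentials (later first): Lindqvist (Feb 10, 1995) before Sorensen (Mar 10, 1994).
Among Horvat, Andersen and Achebe, by years accredited (higher first): Horvat (22 years) before Andersen and Achebe (4 years).
Andersen and Achebe are each accorded doyen status, so the next rule applies.
Among Andersen and Achebe, by date of presenting credentials (later first): Andersen (Dec 1, 2005) before Achebe (Apr 28, 1997).
Full order: Lindqvist, Sorensen, Lund, Drummond, Horvat, Andersen, Achebe, Mbeki.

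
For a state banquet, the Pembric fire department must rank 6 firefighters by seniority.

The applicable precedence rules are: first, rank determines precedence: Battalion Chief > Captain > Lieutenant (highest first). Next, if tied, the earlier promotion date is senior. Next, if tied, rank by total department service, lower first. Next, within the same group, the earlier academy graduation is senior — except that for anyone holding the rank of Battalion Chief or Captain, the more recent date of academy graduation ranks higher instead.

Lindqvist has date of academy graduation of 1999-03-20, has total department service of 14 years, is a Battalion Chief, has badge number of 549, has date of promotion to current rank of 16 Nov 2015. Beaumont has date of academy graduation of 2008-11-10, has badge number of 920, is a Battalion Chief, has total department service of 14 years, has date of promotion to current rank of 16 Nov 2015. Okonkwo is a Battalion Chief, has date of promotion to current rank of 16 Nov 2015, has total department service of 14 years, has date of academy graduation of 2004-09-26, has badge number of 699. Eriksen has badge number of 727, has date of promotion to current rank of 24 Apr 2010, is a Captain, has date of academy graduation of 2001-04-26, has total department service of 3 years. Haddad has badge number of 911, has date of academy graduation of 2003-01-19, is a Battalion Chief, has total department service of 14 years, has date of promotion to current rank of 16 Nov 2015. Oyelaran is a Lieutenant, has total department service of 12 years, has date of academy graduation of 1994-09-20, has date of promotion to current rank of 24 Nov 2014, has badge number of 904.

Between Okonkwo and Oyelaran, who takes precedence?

Okonkwo

By rank: Beaumont, Okonkwo, Haddad and Lindqvist (Battalion Chief); then Eriksen (Captain); then Oyelaran (Lieutenant).
Beaumont, Okonkwo, Haddad and Lindqvist all have date of promotion to current rank 16 Nov 2015, so the next rule applies.
Beaumont, Okonkwo, Haddad and Lindqvist all have total department service 14 years, so the next rule applies.
Among Beaumont, Okonkwo, Haddad and Lindqvist, by date of academy graduation (later first) (reversed rule for this group): Beaumont (2008-11-10) before Okonkwo (2004-09-26) before Haddad (2003-01-19) before Lindqvist (1999-03-20).
So Okonkwo takes precedence.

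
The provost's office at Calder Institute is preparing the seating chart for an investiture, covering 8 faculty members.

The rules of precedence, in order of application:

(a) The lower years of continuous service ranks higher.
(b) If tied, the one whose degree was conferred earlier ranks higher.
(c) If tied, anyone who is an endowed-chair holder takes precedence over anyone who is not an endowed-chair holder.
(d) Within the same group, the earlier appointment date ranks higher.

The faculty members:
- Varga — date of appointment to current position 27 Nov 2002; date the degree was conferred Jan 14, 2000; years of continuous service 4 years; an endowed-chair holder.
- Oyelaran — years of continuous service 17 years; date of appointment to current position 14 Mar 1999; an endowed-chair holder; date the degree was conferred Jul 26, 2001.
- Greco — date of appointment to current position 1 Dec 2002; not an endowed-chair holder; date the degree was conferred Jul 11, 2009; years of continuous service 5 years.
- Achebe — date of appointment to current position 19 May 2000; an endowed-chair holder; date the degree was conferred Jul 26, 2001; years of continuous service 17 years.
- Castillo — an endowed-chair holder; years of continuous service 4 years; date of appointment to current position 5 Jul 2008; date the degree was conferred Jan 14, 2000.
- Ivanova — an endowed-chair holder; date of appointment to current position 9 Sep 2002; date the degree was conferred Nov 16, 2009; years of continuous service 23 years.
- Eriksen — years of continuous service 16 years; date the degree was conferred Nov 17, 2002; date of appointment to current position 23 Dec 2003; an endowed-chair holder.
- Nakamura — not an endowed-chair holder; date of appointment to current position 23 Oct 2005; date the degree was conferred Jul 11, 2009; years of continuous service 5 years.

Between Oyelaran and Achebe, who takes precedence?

Oyelaran

By years of continuous service (lower first): Varga and Castillo (both 4 years); then Greco and Nakamura (both 5 years); then Eriksen (16 years); then Oyelaran and Achebe (both 17 years); then Ivanova (23 years).
Varga and Castillo both have date the degree was conferred Jan 14, 2000, so the next rule applies.
Varga and Castillo are each an endowed-chair holder, so the next rule applies.
Among Varga and Castillo, by date of appointment to current position (earlier first): Varga (27 Nov 2002) before Castillo (5 Jul 2008).
Greco and Nakamura both have date the degree was conferred Jul 11, 2009, so the next rule applies.
Greco and Nakamura are each not an endowed-chair holder, so the next rule applies.
Among Greco and Nakamura, by date of appointment to current position (earlier first): Greco (1 Dec 2002) before Nakamura (23 Oct 2005).
Oyelaran and Achebe both have date the degree was conferred Jul 26, 2001, so the next rule applies.
Oyelaran and Achebe are each an endowed-chair holder, so the next rule applies.
Among Oyelaran and Achebe, by date of appointment to current position (earlier first): Oyelaran (14 Mar 1999) before Achebe (19 May 2000).
So Oyelaran takes precedence.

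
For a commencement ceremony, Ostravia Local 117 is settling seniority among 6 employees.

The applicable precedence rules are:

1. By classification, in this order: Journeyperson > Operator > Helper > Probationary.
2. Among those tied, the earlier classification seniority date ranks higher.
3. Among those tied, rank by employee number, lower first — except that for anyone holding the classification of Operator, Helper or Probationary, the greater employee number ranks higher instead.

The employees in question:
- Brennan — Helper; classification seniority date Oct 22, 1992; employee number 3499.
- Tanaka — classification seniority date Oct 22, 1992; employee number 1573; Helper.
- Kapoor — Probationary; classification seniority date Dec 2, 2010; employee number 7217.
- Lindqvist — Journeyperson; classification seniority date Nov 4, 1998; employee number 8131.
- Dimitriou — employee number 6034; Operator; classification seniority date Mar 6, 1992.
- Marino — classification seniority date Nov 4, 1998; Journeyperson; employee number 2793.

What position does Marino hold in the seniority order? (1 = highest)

1

By classification: Marino and Lindqvist (Journeyperson); then Dimitriou (Operator); then Brennan and Tanaka (Helper); then Kapoor (Probationary).
Marino and Lindqvist both have classification seniority date Nov 4, 1998, so the next rule applies.
Among Marino and Lindqvist, by employee number (lower first): Marino (2793) before Lindqvist (8131).
Brennan and Tanaka both have classification seniority date Oct 22, 1992, so the next rule applies.
Among Brennan and Tanaka, by employee number (higher first) (reversed rule for this group): Brennan (3499) before Tanaka (1573).
Order: Marino, Lindqvist, Dimitriou, Brennan, Tanaka, Kapoor. So position 1.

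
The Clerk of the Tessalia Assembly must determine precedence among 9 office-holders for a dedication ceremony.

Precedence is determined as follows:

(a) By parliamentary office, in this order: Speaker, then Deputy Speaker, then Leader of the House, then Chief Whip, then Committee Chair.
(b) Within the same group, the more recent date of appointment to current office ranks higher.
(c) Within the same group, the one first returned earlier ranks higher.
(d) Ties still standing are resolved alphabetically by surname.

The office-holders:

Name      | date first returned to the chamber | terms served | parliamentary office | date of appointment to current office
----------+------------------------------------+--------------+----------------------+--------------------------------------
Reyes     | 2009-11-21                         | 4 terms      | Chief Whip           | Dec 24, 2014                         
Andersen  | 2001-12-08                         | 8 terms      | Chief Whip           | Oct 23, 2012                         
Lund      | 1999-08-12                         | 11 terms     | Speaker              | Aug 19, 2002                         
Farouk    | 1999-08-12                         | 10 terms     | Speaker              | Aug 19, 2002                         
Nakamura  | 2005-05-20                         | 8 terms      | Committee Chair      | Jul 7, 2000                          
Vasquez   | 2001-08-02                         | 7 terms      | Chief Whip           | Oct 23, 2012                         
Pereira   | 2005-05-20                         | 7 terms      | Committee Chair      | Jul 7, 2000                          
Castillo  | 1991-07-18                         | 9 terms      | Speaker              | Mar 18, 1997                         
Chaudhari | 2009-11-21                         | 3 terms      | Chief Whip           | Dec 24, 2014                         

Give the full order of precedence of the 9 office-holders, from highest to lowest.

Farouk, Lund, Castillo, Chaudhari, Reyes, Vasquez, Andersen, Nakamura, Pereira

By parliamentary office: Farouk, Lund and Castillo (Speaker); then Chaudhari, Reyes, Vasquez and Andersen (Chief Whip); then Nakamura and Pereira (Committee Chair).
Among Farouk, Lund and Castillo, by date of appointment to current office (later first): Farouk and Lund (Aug 19, 2002) before Castillo (Mar 18, 1997).
Farouk and Lund both have date first returned to the chamber 1999-08-12, so the next rule applies.
Among Farouk and Lund, alphabetically by surname: Farouk before Lund.
Among Chaudhari, Reyes, Vasquez and Andersen, by date of appointment to current office (later first): Chaudhari and Reyes (Dec 24, 2014) before Vasquez and Andersen (Oct 23, 2012).
Chaudhari and Reyes both have date first returned to the chamber 2009-11-21, so the next rule applies.
Among Chaudhari and Reyes, alphabetically by surname: Chaudhari before Reyes.
Among Vasquez and Andersen, by date first returned to the chamber (earlier first): Vasquez (2001-08-02) before Andersen (2001-12-08).
Nakamura and Pereira both have date of appointment to current office Jul 7, 2000, so the next rule applies.
Nakamura and Pereira both have date first returned to the chamber 2005-05-20, so the next rule applies.
Among Nakamura and Pereira, alphabetically by surname: Nakamura before Pereira.
Full order: Farouk, Lund, Castillo, Chaudhari, Reyes, Vasquez, Andersen, Nakamura, Pereira.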